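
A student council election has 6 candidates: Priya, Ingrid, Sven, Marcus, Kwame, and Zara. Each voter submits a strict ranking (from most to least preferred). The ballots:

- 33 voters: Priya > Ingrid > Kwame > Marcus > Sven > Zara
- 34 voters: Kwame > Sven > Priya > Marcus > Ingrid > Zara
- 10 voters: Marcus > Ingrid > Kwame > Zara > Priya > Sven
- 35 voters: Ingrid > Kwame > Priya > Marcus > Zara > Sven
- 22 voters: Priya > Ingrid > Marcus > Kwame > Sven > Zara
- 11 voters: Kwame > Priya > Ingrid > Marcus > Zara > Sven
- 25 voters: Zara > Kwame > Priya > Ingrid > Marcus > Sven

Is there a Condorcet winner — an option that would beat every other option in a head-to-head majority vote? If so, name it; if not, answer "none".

Checking pairwise contests:
Kwame beats Priya 115–55.
Priya beats Ingrid 125–45.
Priya beats Sven 136–34.
Priya beats Marcus 160–10.
Ingrid beats Kwame 100–70.
Priya beats Zara 135–35.
Every option loses at least one head-to-head, so there is no Condorcet winner.

none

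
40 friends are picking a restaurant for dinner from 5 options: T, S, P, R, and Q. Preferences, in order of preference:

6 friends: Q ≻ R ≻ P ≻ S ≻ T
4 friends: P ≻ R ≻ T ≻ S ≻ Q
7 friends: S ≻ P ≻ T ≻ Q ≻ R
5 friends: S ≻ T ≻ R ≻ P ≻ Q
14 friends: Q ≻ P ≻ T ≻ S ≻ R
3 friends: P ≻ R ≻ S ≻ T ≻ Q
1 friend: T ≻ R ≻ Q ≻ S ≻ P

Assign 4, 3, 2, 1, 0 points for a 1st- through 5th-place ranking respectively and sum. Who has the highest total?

T: 6·0 + 4·2 + 7·2 + 5·3 + 14·2 + 3·1 + 1·4 = 72
S: 6·1 + 4·1 + 7·4 + 5·4 + 14·1 + 3·2 + 1·1 = 79
P: 6·2 + 4·4 + 7·3 + 5·1 + 14·3 + 3·4 + 1·0 = 108
R: 6·3 + 4·3 + 7·0 + 5·2 + 14·0 + 3·3 + 1·3 = 52
Q: 6·4 + 4·0 + 7·1 + 5·0 + 14·4 + 3·0 + 1·2 = 89
P has the highest Borda score (108).

P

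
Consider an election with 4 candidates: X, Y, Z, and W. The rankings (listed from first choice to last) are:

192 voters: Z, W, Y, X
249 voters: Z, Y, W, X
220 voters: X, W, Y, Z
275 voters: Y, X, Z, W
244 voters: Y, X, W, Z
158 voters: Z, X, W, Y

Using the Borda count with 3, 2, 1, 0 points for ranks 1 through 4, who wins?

X: 192·0 + 249·0 + 220·3 + 275·2 + 244·2 + 158·2 = 2014
Y: 192·1 + 249·2 + 220·1 + 275·3 + 244·3 + 158·0 = 2467
Z: 192·3 + 249·3 + 220·0 + 275·1 + 244·0 + 158·3 = 2072
W: 192·2 + 249·1 + 220·2 + 275·0 + 244·1 + 158·1 = 1475
Y has the highest Borda score (2467).

Y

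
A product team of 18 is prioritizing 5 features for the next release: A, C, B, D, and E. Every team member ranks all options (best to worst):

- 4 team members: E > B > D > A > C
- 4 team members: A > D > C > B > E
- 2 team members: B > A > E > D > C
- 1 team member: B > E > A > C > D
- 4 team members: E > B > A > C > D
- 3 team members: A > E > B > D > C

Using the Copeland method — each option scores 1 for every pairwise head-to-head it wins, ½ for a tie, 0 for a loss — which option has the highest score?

E

A: beats C and D; ties E; loses to B → score 2.5.
C: loses to A, B, D, and E → score 0.
B: beats A, C, and D; loses to E → score 3.
D: beats C; loses to A, B, and E → score 1.
E: beats C, B, and D; ties A → score 3.5.
E has the best pairwise record.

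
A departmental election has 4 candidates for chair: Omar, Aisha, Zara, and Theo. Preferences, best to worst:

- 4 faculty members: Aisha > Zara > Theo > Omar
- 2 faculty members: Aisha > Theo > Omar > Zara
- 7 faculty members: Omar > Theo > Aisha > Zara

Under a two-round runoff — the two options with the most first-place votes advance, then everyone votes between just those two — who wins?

Round 1 first-place votes: Omar 7, Aisha 6, Zara 0, Theo 0.
Omar and Aisha advance.
Runoff: Omar is preferred to Aisha by 7 voters; Aisha by 6.
Omar wins the runoff.

Omar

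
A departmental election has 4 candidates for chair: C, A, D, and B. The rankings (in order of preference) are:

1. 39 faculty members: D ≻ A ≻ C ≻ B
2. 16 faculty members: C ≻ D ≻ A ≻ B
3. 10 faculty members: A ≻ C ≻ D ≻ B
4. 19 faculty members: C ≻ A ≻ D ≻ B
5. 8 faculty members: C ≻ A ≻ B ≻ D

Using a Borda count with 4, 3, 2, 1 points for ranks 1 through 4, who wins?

C: 39·2 + 16·4 + 10·3 + 19·4 + 8·4 = 280
A: 39·3 + 16·2 + 10·4 + 19·3 + 8·3 = 270
D: 39·4 + 16·3 + 10·2 + 19·2 + 8·1 = 270
B: 39·1 + 16·1 + 10·1 + 19·1 + 8·2 = 100
C has the highest Borda score (280).

C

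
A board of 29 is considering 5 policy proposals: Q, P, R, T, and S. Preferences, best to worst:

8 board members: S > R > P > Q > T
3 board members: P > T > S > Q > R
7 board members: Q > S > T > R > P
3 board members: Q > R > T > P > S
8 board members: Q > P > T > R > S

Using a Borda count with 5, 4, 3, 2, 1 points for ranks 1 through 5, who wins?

Q

Q: 8·2 + 3·2 + 7·5 + 3·5 + 8·5 = 112
P: 8·3 + 3·5 + 7·1 + 3·2 + 8·4 = 84
R: 8·4 + 3·1 + 7·2 + 3·4 + 8·2 = 77
T: 8·1 + 3·4 + 7·3 + 3·3 + 8·3 = 74
S: 8·5 + 3·3 + 7·4 + 3·1 + 8·1 = 88
Q has the highest Borda score (112).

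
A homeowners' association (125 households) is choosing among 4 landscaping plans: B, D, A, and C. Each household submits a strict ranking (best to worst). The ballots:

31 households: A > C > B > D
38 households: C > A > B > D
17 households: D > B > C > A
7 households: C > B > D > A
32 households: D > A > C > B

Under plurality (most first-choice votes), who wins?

D

First-place votes: B 0, D 49, A 31, C 45.
D has the most first-place votes.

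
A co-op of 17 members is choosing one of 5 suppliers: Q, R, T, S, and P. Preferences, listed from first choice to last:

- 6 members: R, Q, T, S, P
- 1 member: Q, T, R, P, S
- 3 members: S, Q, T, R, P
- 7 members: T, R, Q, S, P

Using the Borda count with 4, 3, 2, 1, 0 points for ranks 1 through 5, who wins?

R

Q: 6·3 + 1·4 + 3·3 + 7·2 = 45
R: 6·4 + 1·2 + 3·1 + 7·3 = 50
T: 6·2 + 1·3 + 3·2 + 7·4 = 49
S: 6·1 + 1·0 + 3·4 + 7·1 = 25
P: 6·0 + 1·1 + 3·0 + 7·0 = 1
R has the highest Borda score (50).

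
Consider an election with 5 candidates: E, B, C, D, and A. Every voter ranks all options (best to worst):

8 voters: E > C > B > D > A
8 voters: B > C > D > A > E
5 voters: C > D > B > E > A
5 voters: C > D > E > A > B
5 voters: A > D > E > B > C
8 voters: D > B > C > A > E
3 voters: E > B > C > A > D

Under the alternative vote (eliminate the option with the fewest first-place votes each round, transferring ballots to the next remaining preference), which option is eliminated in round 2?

B

Round 1: E 11, B 8, C 10, D 8, A 5. Eliminate A.
Round 2: E 11, B 8, C 10, D 13. Eliminate B.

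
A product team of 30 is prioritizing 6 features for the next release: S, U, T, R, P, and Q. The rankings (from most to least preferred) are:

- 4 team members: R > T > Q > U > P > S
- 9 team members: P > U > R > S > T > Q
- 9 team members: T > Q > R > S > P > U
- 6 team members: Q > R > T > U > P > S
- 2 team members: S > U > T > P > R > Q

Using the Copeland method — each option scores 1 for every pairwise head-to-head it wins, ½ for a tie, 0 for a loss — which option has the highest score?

R

S: loses to U, T, R, P, and Q → score 0.
U: beats S; loses to T, R, P, and Q → score 1.
T: beats S, U, P, and Q; loses to R → score 4.
R: beats S, U, T, and P; ties Q → score 4.5.
P: beats S and U; loses to T, R, and Q → score 2.
Q: beats S, U, and P; ties R; loses to T → score 3.5.
R has the best pairwise record.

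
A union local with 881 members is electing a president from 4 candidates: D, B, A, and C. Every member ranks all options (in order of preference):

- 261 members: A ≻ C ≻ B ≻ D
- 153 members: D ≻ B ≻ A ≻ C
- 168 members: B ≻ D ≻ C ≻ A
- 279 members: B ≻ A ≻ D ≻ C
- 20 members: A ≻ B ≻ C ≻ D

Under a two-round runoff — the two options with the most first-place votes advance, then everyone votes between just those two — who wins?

B

Round 1 first-place votes: D 153, B 447, A 281, C 0.
B and A advance.
Runoff: B is preferred to A by 600 voters; A by 281.
B wins the runoff.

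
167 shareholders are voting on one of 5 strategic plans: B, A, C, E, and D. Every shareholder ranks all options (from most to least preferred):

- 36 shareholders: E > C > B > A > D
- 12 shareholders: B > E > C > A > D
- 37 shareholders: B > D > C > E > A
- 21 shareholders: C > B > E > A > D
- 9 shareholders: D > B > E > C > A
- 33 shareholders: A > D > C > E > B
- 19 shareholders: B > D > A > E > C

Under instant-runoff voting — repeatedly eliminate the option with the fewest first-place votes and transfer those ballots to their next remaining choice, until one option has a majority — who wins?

Round 1: B 68, A 33, C 21, E 36, D 9. Eliminate D.
Round 2: B 77, A 33, C 21, E 36. Eliminate C.
Round 3: B 98, A 33, E 36. B has a majority.

B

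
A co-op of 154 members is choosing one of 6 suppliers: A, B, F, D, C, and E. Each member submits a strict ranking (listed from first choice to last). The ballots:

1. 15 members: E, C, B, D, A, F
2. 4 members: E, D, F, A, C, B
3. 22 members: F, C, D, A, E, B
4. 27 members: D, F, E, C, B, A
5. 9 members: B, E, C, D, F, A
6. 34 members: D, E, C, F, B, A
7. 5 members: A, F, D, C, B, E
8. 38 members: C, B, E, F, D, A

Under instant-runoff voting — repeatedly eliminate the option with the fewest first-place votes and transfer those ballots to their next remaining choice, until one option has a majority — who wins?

Round 1: A 5, B 9, F 22, D 61, C 38, E 19. Eliminate A.
Round 2: B 9, F 27, D 61, C 38, E 19. Eliminate B.
Round 3: F 27, D 61, C 38, E 28. Eliminate F.
Round 4: D 66, C 60, E 28. Eliminate E.
Round 5: D 70, C 84. C has a majority.

C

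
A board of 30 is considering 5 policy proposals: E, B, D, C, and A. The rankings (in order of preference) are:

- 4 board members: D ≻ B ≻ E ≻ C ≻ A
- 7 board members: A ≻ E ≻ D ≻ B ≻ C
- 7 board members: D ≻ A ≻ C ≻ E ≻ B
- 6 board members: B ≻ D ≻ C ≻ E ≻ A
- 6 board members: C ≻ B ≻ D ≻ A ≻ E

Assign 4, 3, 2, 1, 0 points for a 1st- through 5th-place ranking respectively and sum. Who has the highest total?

D

E: 4·2 + 7·3 + 7·1 + 6·1 + 6·0 = 42
B: 4·3 + 7·1 + 7·0 + 6·4 + 6·3 = 61
D: 4·4 + 7·2 + 7·4 + 6·3 + 6·2 = 88
C: 4·1 + 7·0 + 7·2 + 6·2 + 6·4 = 54
A: 4·0 + 7·4 + 7·3 + 6·0 + 6·1 = 55
D has the highest Borda score (88).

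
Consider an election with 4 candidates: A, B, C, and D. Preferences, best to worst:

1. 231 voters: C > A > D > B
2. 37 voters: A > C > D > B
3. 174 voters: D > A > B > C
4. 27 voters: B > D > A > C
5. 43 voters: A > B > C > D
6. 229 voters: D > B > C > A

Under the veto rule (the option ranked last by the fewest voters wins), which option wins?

Last-place votes: A 229, B 268, C 201, D 43.
D is ranked last by the fewest voters, so D wins.

D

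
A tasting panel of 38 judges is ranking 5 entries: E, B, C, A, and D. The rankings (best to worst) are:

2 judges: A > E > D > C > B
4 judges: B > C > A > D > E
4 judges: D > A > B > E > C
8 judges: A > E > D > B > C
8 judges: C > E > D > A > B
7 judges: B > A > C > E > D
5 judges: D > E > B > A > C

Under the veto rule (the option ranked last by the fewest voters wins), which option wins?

Last-place votes: E 4, B 10, C 17, A 0, D 7.
A is ranked last by the fewest voters, so A wins.

A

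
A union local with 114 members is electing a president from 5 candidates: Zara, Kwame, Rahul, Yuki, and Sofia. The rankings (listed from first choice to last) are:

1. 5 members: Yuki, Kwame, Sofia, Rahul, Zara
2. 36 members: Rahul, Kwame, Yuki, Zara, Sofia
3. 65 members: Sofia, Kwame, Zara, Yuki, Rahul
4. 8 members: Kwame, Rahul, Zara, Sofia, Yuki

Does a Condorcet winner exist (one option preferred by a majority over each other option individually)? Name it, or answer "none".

Sofia vs Zara: 70–44 for Sofia.
Sofia vs Kwame: 65–49 for Sofia.
Sofia vs Rahul: 70–44 for Sofia.
Sofia vs Yuki: 73–41 for Sofia.
Sofia beats every other option head-to-head.

Sofia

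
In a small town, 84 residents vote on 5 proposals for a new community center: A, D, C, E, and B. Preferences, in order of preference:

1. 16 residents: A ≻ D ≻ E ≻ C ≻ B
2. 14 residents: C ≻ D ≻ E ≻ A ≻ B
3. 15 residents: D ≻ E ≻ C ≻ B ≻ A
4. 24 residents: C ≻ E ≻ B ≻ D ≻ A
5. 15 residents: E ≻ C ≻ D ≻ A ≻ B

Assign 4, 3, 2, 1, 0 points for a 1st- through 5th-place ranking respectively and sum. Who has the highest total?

A: 16·4 + 14·1 + 15·0 + 24·0 + 15·1 = 93
D: 16·3 + 14·3 + 15·4 + 24·1 + 15·2 = 204
C: 16·1 + 14·4 + 15·2 + 24·4 + 15·3 = 243
E: 16·2 + 14·2 + 15·3 + 24·3 + 15·4 = 237
B: 16·0 + 14·0 + 15·1 + 24·2 + 15·0 = 63
C has the highest Borda score (243).

C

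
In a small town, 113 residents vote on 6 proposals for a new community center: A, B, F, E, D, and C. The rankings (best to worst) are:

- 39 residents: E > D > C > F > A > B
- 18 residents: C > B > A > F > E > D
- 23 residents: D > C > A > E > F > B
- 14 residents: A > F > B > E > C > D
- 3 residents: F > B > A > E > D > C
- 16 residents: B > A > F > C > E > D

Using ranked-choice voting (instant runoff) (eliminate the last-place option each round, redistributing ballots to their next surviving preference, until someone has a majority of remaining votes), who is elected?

Round 1: A 14, B 16, F 3, E 39, D 23, C 18. Eliminate F.
Round 2: A 14, B 19, E 39, D 23, C 18. Eliminate A.
Round 3: B 33, E 39, D 23, C 18. Eliminate C.
Round 4: B 51, E 39, D 23. Eliminate D.
Round 5: B 51, E 62. E has a majority.

E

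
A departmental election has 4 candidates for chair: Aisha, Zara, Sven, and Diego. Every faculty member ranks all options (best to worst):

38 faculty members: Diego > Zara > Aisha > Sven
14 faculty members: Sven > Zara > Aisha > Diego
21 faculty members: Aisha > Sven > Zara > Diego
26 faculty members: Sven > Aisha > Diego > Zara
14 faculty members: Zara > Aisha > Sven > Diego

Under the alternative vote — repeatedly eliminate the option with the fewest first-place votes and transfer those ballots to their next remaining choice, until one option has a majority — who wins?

Sven

Round 1: Aisha 21, Zara 14, Sven 40, Diego 38. Eliminate Zara.
Round 2: Aisha 35, Sven 40, Diego 38. Eliminate Aisha.
Round 3: Sven 75, Diego 38. Sven has a majority.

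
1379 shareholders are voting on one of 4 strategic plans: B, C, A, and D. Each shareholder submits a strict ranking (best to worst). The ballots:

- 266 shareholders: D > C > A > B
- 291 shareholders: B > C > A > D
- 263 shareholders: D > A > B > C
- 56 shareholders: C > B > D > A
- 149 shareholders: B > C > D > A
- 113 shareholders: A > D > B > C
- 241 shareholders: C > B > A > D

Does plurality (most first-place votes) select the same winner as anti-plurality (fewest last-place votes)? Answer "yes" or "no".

Plurality — first-place votes: B 440, C 297, A 113, D 529. Winner: D.
Anti-plurality — last-place votes: B 266, C 376, A 205, D 532. Winner: A.
The two methods disagree.

no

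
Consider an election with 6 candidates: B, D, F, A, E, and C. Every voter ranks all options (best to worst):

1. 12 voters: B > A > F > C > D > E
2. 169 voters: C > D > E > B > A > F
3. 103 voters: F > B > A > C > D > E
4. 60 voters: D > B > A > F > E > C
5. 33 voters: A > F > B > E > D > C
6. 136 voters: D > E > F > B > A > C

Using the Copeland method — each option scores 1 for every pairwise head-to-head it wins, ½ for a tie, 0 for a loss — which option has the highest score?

B: beats A and C; loses to D, F, and E → score 2.
D: beats B, F, A, and E; loses to C → score 4.
F: beats B and C; loses to D, A, and E → score 2.
A: beats F and C; loses to B, D, and E → score 2.
E: beats B, F, and A; loses to D and C → score 3.
C: beats D and E; loses to B, F, and A → score 2.
D has the best pairwise record.

D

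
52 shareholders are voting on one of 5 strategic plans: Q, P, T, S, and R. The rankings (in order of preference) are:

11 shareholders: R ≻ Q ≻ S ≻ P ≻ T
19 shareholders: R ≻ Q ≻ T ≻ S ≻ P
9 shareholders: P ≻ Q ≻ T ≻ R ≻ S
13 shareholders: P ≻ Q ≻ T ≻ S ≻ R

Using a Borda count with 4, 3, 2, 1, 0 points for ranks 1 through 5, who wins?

Q

Q: 11·3 + 19·3 + 9·3 + 13·3 = 156
P: 11·1 + 19·0 + 9·4 + 13·4 = 99
T: 11·0 + 19·2 + 9·2 + 13·2 = 82
S: 11·2 + 19·1 + 9·0 + 13·1 = 54
R: 11·4 + 19·4 + 9·1 + 13·0 = 129
Q has the highest Borda score (156).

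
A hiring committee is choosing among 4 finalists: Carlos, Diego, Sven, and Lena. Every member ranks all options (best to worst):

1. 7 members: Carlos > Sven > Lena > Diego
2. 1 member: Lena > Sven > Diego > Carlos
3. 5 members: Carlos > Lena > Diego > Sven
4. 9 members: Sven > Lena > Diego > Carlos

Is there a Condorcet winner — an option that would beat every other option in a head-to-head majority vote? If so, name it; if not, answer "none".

Carlos

Carlos vs Diego: 12–10 for Carlos.
Carlos vs Sven: 12–10 for Carlos.
Carlos vs Lena: 12–10 for Carlos.
Carlos beats every other option head-to-head.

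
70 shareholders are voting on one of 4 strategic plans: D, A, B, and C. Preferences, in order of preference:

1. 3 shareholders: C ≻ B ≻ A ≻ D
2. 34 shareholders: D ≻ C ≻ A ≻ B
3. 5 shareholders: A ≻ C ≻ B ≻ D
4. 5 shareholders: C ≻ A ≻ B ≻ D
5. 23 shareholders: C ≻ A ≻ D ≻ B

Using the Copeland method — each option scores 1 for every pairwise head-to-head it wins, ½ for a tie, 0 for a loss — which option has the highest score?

D: beats B; loses to A and C → score 1.
A: beats D and B; loses to C → score 2.
B: loses to D, A, and C → score 0.
C: beats D, A, and B → score 3.
C has the best pairwise record.

C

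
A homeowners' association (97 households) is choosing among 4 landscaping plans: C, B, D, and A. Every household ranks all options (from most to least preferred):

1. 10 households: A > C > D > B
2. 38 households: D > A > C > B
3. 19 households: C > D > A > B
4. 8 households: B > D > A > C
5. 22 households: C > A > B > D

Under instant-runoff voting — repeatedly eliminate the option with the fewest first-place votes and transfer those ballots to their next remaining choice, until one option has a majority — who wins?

Round 1: C 41, B 8, D 38, A 10. Eliminate B.
Round 2: C 41, D 46, A 10. Eliminate A.
Round 3: C 51, D 46. C has a majority.

C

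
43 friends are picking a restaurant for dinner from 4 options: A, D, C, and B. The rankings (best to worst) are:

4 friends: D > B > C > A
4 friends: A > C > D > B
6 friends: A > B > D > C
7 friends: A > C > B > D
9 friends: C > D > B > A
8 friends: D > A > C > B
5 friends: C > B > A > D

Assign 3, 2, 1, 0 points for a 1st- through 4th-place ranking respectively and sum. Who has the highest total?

A: 4·0 + 4·3 + 6·3 + 7·3 + 9·0 + 8·2 + 5·1 = 72
D: 4·3 + 4·1 + 6·1 + 7·0 + 9·2 + 8·3 + 5·0 = 64
C: 4·1 + 4·2 + 6·0 + 7·2 + 9·3 + 8·1 + 5·3 = 76
B: 4·2 + 4·0 + 6·2 + 7·1 + 9·1 + 8·0 + 5·2 = 46
C has the highest Borda score (76).

C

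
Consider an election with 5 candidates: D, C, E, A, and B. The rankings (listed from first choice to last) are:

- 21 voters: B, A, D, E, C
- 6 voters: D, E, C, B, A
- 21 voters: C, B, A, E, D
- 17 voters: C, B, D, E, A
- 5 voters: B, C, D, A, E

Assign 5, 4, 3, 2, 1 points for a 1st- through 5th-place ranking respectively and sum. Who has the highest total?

B

D: 21·3 + 6·5 + 21·1 + 17·3 + 5·3 = 180
C: 21·1 + 6·3 + 21·5 + 17·5 + 5·4 = 249
E: 21·2 + 6·4 + 21·2 + 17·2 + 5·1 = 147
A: 21·4 + 6·1 + 21·3 + 17·1 + 5·2 = 180
B: 21·5 + 6·2 + 21·4 + 17·4 + 5·5 = 294
B has the highest Borda score (294).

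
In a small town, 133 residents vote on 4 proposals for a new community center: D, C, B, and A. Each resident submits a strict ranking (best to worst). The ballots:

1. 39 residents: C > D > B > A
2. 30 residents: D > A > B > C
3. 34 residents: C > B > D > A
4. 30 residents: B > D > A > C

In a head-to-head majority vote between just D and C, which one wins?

C

Voters preferring D to C: 60; preferring C to D: 73.
C wins the head-to-head.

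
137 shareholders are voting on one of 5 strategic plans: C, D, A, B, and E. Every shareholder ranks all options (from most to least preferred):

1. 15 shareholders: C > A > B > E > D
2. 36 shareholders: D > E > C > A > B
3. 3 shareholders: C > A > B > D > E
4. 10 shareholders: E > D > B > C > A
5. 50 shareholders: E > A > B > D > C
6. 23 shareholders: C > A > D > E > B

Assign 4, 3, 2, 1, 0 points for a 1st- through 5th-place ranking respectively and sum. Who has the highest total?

E

C: 15·4 + 36·2 + 3·4 + 10·1 + 50·0 + 23·4 = 246
D: 15·0 + 36·4 + 3·1 + 10·3 + 50·1 + 23·2 = 273
A: 15·3 + 36·1 + 3·3 + 10·0 + 50·3 + 23·3 = 309
B: 15·2 + 36·0 + 3·2 + 10·2 + 50·2 + 23·0 = 156
E: 15·1 + 36·3 + 3·0 + 10·4 + 50·4 + 23·1 = 386
E has the highest Borda score (386).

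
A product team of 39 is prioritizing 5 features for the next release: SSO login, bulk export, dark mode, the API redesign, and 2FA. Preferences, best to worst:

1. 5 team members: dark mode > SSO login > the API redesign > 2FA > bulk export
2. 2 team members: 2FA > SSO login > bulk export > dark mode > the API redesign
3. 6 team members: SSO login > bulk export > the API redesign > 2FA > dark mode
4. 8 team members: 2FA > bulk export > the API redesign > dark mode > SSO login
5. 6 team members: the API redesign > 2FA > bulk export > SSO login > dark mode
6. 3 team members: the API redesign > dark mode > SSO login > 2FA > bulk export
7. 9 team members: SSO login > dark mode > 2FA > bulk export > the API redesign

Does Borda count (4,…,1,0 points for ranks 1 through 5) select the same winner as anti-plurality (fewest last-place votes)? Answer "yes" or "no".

Borda — scores: SSO login 93, bulk export 67, dark mode 66, the API redesign 74, 2FA 90. Winner: SSO login.
Anti-plurality — last-place votes: SSO login 8, bulk export 8, dark mode 12, the API redesign 11, 2FA 0. Winner: 2FA.
The two methods disagree.

no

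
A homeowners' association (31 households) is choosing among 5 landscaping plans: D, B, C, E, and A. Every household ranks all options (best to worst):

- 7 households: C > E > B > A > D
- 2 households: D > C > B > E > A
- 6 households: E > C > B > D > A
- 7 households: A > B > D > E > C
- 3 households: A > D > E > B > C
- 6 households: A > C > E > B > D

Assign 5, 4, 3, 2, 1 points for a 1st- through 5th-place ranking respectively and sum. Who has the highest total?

E

D: 7·1 + 2·5 + 6·2 + 7·3 + 3·4 + 6·1 = 68
B: 7·3 + 2·3 + 6·3 + 7·4 + 3·2 + 6·2 = 91
C: 7·5 + 2·4 + 6·4 + 7·1 + 3·1 + 6·4 = 101
E: 7·4 + 2·2 + 6·5 + 7·2 + 3·3 + 6·3 = 103
A: 7·2 + 2·1 + 6·1 + 7·5 + 3·5 + 6·5 = 102
E has the highest Borda score (103).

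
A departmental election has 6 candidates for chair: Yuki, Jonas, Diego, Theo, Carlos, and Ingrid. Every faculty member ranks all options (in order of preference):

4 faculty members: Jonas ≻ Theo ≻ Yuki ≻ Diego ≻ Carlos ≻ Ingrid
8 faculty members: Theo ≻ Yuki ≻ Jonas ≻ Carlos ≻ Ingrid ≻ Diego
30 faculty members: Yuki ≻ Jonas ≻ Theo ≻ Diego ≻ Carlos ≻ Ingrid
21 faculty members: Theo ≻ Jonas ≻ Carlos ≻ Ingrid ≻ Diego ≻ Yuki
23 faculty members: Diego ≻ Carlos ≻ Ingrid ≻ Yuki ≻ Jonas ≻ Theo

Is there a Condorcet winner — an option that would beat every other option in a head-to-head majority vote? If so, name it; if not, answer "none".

none

Checking pairwise contests:
Diego beats Yuki 44–42.
Yuki beats Jonas 61–25.
Jonas beats Diego 63–23.
Yuki beats Theo 53–33.
Jonas beats Carlos 63–23.
Jonas beats Ingrid 63–23.
Every option loses at least one head-to-head, so there is no Condorcet winner.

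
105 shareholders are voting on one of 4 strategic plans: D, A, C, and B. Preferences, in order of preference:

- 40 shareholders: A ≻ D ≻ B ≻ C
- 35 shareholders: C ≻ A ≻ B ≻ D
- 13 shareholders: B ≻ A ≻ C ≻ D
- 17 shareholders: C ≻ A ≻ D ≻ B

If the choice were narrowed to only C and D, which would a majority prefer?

Voters preferring C to D: 65; preferring D to C: 40.
C wins the head-to-head.

C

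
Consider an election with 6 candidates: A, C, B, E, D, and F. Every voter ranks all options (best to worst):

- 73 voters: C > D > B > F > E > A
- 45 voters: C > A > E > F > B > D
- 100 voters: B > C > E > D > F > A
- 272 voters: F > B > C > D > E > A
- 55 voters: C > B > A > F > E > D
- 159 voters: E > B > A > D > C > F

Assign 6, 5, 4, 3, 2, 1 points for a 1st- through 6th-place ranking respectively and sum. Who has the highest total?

A: 73·1 + 45·5 + 100·1 + 272·1 + 55·4 + 159·4 = 1526
C: 73·6 + 45·6 + 100·5 + 272·4 + 55·6 + 159·2 = 2944
B: 73·4 + 45·2 + 100·6 + 272·5 + 55·5 + 159·5 = 3412
E: 73·2 + 45·4 + 100·4 + 272·2 + 55·2 + 159·6 = 2334
D: 73·5 + 45·1 + 100·3 + 272·3 + 55·1 + 159·3 = 2058
F: 73·3 + 45·3 + 100·2 + 272·6 + 55·3 + 159·1 = 2510
B has the highest Borda score (3412).

B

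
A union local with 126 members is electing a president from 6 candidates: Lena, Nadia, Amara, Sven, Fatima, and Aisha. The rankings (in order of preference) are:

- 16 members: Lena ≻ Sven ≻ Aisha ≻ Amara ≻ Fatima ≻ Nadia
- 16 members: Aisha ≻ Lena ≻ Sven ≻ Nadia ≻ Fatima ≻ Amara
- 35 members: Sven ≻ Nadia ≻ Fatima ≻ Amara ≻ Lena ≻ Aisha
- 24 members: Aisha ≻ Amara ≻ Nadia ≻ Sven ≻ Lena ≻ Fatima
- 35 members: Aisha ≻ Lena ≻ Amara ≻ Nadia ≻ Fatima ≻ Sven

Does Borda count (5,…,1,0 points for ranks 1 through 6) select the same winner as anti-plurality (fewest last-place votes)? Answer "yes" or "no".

no

Borda — scores: Lena 343, Nadia 314, Amara 303, Sven 335, Fatima 172, Aisha 423. Winner: Aisha.
Anti-plurality — last-place votes: Lena 0, Nadia 16, Amara 16, Sven 35, Fatima 24, Aisha 35. Winner: Lena.
The two methods disagree.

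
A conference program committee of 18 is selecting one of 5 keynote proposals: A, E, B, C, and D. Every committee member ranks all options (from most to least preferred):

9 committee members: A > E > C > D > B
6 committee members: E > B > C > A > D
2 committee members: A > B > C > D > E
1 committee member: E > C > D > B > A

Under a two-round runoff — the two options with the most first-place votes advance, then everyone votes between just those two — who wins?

A

Round 1 first-place votes: A 11, E 7, B 0, C 0, D 0.
A and E advance.
Runoff: A is preferred to E by 11 voters; E by 7.
A wins the runoff.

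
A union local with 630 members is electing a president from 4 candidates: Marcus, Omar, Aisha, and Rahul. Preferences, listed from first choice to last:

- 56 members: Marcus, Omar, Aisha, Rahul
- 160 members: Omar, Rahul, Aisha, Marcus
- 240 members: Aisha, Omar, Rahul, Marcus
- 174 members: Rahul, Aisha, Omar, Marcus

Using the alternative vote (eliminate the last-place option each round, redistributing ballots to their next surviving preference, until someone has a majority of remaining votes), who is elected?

Round 1: Marcus 56, Omar 160, Aisha 240, Rahul 174. Eliminate Marcus.
Round 2: Omar 216, Aisha 240, Rahul 174. Eliminate Rahul.
Round 3: Omar 216, Aisha 414. Aisha has a majority.

Aisha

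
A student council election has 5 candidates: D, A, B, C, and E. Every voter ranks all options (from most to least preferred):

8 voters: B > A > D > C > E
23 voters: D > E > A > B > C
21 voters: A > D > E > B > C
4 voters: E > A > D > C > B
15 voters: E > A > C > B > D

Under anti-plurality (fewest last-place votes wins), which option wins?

Last-place votes: D 15, A 0, B 4, C 44, E 8.
A is ranked last by the fewest voters, so A wins.

A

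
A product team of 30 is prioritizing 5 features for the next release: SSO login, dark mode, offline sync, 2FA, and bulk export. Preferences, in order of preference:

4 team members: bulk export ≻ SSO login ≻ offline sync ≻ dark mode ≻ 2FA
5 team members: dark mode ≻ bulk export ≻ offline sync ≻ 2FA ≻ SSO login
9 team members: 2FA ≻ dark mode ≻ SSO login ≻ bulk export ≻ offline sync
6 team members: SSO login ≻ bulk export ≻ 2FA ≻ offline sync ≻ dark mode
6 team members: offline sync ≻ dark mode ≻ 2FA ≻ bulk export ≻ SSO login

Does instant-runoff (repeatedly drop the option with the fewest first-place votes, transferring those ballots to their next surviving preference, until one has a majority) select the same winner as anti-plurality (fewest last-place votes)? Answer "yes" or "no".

Instant-runoff — R1 SSO login 6, dark mode 5, offline sync 6, 2FA 9, bulk export 4 (bulk export out); R2 SSO login 10, dark mode 5, offline sync 6, 2FA 9 (dark mode out); R3 SSO login 10, offline sync 11, 2FA 9 (2FA out); R4 SSO login 19, offline sync 11 (SSO login winner). Winner: SSO login.
Anti-plurality — last-place votes: SSO login 11, dark mode 6, offline sync 9, 2FA 4, bulk export 0. Winner: bulk export.
The two methods disagree.

no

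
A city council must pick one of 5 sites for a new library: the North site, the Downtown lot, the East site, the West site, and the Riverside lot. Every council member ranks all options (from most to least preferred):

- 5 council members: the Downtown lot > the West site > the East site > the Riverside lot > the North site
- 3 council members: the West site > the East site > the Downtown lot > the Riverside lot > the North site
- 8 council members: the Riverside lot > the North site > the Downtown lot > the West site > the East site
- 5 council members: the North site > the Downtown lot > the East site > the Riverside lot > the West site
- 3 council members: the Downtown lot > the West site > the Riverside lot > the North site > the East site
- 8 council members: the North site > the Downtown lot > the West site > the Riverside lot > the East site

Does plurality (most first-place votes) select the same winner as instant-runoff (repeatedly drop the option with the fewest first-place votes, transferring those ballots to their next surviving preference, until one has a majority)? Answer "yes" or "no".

Plurality — first-place votes: the North site 13, the Downtown lot 8, the East site 0, the West site 3, the Riverside lot 8. Winner: the North site.
Instant-runoff — R1 the North site 13, the Downtown lot 8, the East site 0, the West site 3, the Riverside lot 8 (the East site out); R2 the North site 13, the Downtown lot 8, the West site 3, the Riverside lot 8 (the West site out); R3 the North site 13, the Downtown lot 11, the Riverside lot 8 (the Riverside lot out); R4 the North site 21, the Downtown lot 11 (the North site winner). Winner: the North site.
The two methods agree.

yes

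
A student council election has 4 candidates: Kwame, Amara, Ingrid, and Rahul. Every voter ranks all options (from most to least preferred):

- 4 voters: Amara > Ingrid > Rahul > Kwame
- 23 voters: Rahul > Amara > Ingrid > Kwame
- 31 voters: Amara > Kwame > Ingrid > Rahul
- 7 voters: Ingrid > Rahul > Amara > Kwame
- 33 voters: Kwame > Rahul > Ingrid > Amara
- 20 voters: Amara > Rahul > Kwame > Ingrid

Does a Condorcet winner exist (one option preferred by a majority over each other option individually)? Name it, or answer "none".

Checking pairwise contests:
Amara beats Kwame 85–33.
Rahul beats Amara 63–55.
Kwame beats Ingrid 84–34.
Kwame beats Rahul 64–54.
Every option loses at least one head-to-head, so there is no Condorcet winner.

none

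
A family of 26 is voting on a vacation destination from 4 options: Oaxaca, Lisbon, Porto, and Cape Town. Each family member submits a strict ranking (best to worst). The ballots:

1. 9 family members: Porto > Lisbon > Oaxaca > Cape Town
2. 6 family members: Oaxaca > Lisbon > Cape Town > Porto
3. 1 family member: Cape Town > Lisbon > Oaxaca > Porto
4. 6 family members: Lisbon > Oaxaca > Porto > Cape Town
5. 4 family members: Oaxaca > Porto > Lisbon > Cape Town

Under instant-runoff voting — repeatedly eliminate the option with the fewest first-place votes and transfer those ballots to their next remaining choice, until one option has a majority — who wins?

Oaxaca

Round 1: Oaxaca 10, Lisbon 6, Porto 9, Cape Town 1. Eliminate Cape Town.
Round 2: Oaxaca 10, Lisbon 7, Porto 9. Eliminate Lisbon.
Round 3: Oaxaca 17, Porto 9. Oaxaca has a majority.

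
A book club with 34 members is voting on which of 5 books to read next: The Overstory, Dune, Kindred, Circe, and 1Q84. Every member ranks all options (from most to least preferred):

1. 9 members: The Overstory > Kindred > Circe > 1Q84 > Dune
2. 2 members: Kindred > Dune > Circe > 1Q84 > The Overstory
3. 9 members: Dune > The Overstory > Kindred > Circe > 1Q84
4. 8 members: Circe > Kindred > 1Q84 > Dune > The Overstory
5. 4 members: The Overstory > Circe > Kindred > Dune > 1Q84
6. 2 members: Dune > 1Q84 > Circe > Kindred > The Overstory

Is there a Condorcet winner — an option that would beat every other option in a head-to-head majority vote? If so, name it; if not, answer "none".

Checking pairwise contests:
Dune beats The Overstory 21–13.
Kindred beats Dune 23–11.
The Overstory beats Kindred 22–12.
The Overstory beats Circe 22–12.
The Overstory beats 1Q84 22–12.
Every option loses at least one head-to-head, so there is no Condorcet winner.

none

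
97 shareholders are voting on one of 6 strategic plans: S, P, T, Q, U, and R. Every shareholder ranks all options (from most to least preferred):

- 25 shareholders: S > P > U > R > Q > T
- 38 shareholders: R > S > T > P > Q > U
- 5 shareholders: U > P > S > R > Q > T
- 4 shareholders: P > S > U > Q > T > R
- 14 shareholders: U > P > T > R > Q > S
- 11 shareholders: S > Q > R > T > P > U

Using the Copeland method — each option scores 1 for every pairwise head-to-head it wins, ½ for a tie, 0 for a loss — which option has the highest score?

R

S: beats P, T, Q, and U; loses to R → score 4.
P: beats Q and U; loses to S, T, and R → score 2.
T: beats P, Q, and U; loses to S and R → score 3.
Q: beats U; loses to S, P, T, and R → score 1.
U: loses to S, P, T, Q, and R → score 0.
R: beats S, P, T, Q, and U → score 5.
R has the best pairwise record.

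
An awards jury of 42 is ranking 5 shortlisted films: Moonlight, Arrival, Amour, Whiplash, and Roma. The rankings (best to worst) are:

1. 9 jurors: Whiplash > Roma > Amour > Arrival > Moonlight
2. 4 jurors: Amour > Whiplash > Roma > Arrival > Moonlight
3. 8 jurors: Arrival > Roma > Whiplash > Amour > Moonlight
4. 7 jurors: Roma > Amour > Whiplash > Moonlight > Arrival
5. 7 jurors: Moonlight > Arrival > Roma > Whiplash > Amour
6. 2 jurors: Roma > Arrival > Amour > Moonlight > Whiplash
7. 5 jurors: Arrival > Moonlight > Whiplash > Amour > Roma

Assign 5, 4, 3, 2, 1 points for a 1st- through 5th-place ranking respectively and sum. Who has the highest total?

Moonlight: 9·1 + 4·1 + 8·1 + 7·2 + 7·5 + 2·2 + 5·4 = 94
Arrival: 9·2 + 4·2 + 8·5 + 7·1 + 7·4 + 2·4 + 5·5 = 134
Amour: 9·3 + 4·5 + 8·2 + 7·4 + 7·1 + 2·3 + 5·2 = 114
Whiplash: 9·5 + 4·4 + 8·3 + 7·3 + 7·2 + 2·1 + 5·3 = 137
Roma: 9·4 + 4·3 + 8·4 + 7·5 + 7·3 + 2·5 + 5·1 = 151
Roma has the highest Borda score (151).

Roma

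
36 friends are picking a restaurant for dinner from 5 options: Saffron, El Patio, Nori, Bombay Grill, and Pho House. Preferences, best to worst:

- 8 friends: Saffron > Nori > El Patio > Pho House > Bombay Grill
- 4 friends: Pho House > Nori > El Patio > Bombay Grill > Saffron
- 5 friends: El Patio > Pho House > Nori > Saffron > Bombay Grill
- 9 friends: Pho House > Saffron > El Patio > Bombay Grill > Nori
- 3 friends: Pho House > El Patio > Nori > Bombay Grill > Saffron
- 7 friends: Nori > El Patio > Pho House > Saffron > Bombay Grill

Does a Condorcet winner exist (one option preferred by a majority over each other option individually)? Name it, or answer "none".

none

Checking pairwise contests:
El Patio beats Saffron 19–17.
Nori beats El Patio 19–17.
Pho House beats Nori 21–15.
Saffron beats Bombay Grill 29–7.
El Patio beats Pho House 20–16.
Every option loses at least one head-to-head, so there is no Condorcet winner.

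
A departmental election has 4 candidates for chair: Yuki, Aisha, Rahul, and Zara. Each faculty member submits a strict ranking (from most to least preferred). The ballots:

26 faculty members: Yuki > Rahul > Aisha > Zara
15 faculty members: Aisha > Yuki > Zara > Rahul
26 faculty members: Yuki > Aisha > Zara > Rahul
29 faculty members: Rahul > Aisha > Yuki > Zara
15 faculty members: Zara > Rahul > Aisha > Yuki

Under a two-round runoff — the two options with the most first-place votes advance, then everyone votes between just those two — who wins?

Round 1 first-place votes: Yuki 52, Aisha 15, Rahul 29, Zara 15.
Yuki and Rahul advance.
Runoff: Yuki is preferred to Rahul by 67 voters; Rahul by 44.
Yuki wins the runoff.

Yuki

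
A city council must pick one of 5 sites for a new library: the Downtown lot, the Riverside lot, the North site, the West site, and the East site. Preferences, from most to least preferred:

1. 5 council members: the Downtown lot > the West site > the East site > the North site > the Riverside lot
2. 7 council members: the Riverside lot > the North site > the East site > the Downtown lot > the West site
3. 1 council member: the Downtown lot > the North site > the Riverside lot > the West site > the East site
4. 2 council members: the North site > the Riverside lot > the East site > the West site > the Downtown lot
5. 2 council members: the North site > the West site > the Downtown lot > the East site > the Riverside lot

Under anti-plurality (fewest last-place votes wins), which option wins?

the North site

Last-place votes: the Downtown lot 2, the Riverside lot 7, the North site 0, the West site 7, the East site 1.
the North site is ranked last by the fewest voters, so the North site wins.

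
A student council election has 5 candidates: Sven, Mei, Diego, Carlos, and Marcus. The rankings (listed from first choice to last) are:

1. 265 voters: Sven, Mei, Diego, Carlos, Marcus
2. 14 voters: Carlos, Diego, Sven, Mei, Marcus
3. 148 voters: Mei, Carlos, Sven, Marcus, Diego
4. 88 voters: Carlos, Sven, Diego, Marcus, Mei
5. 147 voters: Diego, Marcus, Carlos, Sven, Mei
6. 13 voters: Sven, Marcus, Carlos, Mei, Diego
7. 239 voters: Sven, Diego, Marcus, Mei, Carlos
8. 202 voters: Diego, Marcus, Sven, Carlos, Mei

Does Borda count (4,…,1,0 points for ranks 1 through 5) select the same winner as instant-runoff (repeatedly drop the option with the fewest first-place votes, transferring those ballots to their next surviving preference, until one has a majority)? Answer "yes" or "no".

Borda — scores: Sven 3207, Mei 1653, Diego 2861, Carlos 1639, Marcus 1800. Winner: Sven.
Instant-runoff — R1 Sven 517, Mei 148, Diego 349, Carlos 102, Marcus 0 (Marcus out); R2 Sven 517, Mei 148, Diego 349, Carlos 102 (Carlos out); R3 Sven 605, Mei 148, Diego 363 (Sven winner). Winner: Sven.
The two methods agree.

yes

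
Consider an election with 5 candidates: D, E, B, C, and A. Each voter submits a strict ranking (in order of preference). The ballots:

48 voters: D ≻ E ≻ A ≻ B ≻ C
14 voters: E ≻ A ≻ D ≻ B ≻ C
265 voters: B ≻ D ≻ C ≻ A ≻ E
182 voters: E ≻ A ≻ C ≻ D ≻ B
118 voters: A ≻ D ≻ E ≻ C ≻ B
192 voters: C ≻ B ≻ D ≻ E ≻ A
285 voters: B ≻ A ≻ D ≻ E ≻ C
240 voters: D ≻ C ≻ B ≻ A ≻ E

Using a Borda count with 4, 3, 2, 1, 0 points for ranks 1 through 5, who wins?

D: 48·4 + 14·2 + 265·3 + 182·1 + 118·3 + 192·2 + 285·2 + 240·4 = 3465
E: 48·3 + 14·4 + 265·0 + 182·4 + 118·2 + 192·1 + 285·1 + 240·0 = 1641
B: 48·1 + 14·1 + 265·4 + 182·0 + 118·0 + 192·3 + 285·4 + 240·2 = 3318
C: 48·0 + 14·0 + 265·2 + 182·2 + 118·1 + 192·4 + 285·0 + 240·3 = 2500
A: 48·2 + 14·3 + 265·1 + 182·3 + 118·4 + 192·0 + 285·3 + 240·1 = 2516
D has the highest Borda score (3465).

D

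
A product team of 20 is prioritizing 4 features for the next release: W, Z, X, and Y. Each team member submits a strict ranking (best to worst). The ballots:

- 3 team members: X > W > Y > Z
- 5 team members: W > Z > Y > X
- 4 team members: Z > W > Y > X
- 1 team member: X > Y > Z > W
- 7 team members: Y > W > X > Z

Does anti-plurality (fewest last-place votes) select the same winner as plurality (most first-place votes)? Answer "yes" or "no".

Anti-plurality — last-place votes: W 1, Z 10, X 9, Y 0. Winner: Y.
Plurality — first-place votes: W 5, Z 4, X 4, Y 7. Winner: Y.
The two methods agree.

yes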